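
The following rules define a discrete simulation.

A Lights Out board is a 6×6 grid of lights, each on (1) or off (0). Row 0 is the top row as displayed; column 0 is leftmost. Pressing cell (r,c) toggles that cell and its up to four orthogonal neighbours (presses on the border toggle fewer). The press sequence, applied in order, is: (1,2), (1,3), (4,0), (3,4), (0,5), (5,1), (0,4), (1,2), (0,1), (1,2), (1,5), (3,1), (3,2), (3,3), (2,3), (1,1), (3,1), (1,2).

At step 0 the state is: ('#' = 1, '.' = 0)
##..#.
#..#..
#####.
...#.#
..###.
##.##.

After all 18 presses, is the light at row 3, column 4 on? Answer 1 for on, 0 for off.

0

[0] ##..#.
#..#..
#####.
...#.#
..###.
##.##.
[1] ###.#.
###...
##.##.
...#.#
..###.
##.##.
[2] #####.
##.##.
##..#.
...#.#
..###.
##.##.
[3] #####.
##.##.
##..#.
#..#.#
#####.
.#.##.
[4] #####.
##.##.
##....
#...#.
####..
.#.##.
[5] ####.#
##.###
##....
#...#.
####..
.#.##.
[6] ####.#
##.###
##....
#...#.
#.##..
#.###.
[7] ###.#.
##.#.#
##....
#...#.
#.##..
#.###.
[8] ##..#.
#.#..#
###...
#...#.
#.##..
#.###.
[9] ..#.#.
###..#
###...
#...#.
#.##..
#.###.
[10] ....#.
#..#.#
##....
#...#.
#.##..
#.###.
[11] ....##
#..##.
##...#
#...#.
#.##..
#.###.
[12] ....##
#..##.
#....#
.##.#.
####..
#.###.
[13] ....##
#..##.
#.#..#
...##.
##.#..
#.###.
[14] ....##
#..##.
#.##.#
..#...
##....
#.###.
[15] ....##
#...#.
#...##
..##..
##....
#.###.
[16] .#..##
.##.#.
##..##
..##..
##....
#.###.
[17] .#..##
.##.#.
#...##
##.#..
#.....
#.###.
[18] .##.##
...##.
#.#.##
##.#..
#.....
#.###.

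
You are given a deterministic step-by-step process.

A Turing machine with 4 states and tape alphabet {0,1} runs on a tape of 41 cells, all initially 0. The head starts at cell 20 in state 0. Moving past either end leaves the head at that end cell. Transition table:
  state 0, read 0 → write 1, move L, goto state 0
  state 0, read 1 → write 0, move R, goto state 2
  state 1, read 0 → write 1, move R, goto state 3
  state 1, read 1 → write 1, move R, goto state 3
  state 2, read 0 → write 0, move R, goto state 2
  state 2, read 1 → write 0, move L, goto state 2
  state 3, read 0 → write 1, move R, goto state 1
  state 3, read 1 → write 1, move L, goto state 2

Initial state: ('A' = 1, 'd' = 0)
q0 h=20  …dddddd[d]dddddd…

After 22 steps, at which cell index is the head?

1

step 0: q0 h=20  …dddddd[d]dddddd…
step 1: q0 h=19  …dddddd[d]Addddd…
step 2: q0 h=18  …dddddd[d]AAdddd…
step 3: q0 h=17  …dddddd[d]AAAddd…
step 4: q0 h=16  …dddddd[d]AAAAdd…
step 5: q0 h=15  …dddddd[d]AAAAAd…
step 6: q0 h=14  …dddddd[d]AAAAAA…
step 7: q0 h=13  …dddddd[d]AAAAAA…
step 8: q0 h=12  …dddddd[d]AAAAAA…
step 9: q0 h=11  …dddddd[d]AAAAAA…
step 10: q0 h=10  …dddddd[d]AAAAAA…
step 11: q0 h= 9  …dddddd[d]AAAAAA…
step 12: q0 h= 8  …dddddd[d]AAAAAA…
step 13: q0 h= 7  …dddddd[d]AAAAAA…
step 14: q0 h= 6  |dddddd[d]AAAAAA…
step 15: q0 h= 5  |ddddd[d]AAAAAA…
step 16: q0 h= 4  |dddd[d]AAAAAA…
step 17: q0 h= 3  |ddd[d]AAAAAA…
step 18: q0 h= 2  |dd[d]AAAAAA…
step 19: q0 h= 1  |d[d]AAAAAA…
step 20: q0 h= 0  |[d]AAAAAA…
step 21: q0 h= 0  |[A]AAAAAA…
step 22: q2 h= 1  |d[A]AAAAAA…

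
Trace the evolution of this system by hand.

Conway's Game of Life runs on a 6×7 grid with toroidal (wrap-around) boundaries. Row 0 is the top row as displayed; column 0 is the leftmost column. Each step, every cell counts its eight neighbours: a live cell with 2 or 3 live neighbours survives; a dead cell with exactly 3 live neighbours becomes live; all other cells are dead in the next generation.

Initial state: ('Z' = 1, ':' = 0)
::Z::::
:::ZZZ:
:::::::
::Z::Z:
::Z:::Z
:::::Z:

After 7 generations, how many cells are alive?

12

0) ::Z::::
:::ZZZ:
:::::::
::Z::Z:
::Z:::Z
:::::Z:
1) :::Z:Z:
:::ZZ::
:::Z:Z:
:::::::
:::::ZZ
:::::::
2) :::Z:::
::ZZ:Z:
:::Z:::
::::ZZZ
:::::::
::::ZZZ
3) ::ZZ::Z
::ZZ:::
::ZZ::Z
::::ZZ:
:::::::
::::ZZ:
4) ::Z::Z:
:Z::Z::
::Z::Z:
:::ZZZ:
:::::::
:::ZZZ:
5) ::Z::Z:
:ZZZZZ:
::Z::Z:
:::ZZZ:
:::::::
:::ZZZ:
6) :Z::::Z
:Z:::ZZ
:Z::::Z
:::ZZZ:
:::::::
:::ZZZ:
7) ::Z:::Z
:ZZ::ZZ
::Z:::Z
::::ZZ:
:::::::
::::ZZ:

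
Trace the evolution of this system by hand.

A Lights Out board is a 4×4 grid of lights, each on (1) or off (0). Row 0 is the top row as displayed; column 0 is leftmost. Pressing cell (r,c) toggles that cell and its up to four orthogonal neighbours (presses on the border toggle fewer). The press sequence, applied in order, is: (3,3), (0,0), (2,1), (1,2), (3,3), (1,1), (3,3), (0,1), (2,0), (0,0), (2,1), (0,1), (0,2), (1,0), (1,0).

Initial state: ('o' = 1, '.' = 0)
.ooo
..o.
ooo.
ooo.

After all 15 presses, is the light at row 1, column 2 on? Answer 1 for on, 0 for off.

0

gen 0: .ooo
..o.
ooo.
ooo.
gen 1: .ooo
..o.
oooo
oo.o
gen 2: o.oo
o.o.
oooo
oo.o
gen 3: o.oo
ooo.
...o
o..o
gen 4: o..o
o..o
..oo
o..o
gen 5: o..o
o..o
..o.
o.o.
gen 6: oo.o
.ooo
.oo.
o.o.
gen 7: oo.o
.ooo
.ooo
o..o
gen 8: ..oo
..oo
.ooo
o..o
gen 9: ..oo
o.oo
o.oo
...o
gen 10: oooo
..oo
o.oo
...o
gen 11: oooo
.ooo
.o.o
.o.o
gen 12: ...o
..oo
.o.o
.o.o
gen 13: .oo.
...o
.o.o
.o.o
gen 14: ooo.
oo.o
oo.o
.o.o
gen 15: .oo.
...o
.o.o
.o.o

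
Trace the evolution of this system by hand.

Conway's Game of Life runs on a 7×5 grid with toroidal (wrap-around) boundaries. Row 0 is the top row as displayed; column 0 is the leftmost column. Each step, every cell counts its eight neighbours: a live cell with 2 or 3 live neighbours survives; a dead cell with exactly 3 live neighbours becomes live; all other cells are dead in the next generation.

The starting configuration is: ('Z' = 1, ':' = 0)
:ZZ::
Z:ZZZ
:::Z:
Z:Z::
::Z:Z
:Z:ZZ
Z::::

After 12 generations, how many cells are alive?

6

step 0: :ZZ::
Z:ZZZ
:::Z:
Z:Z::
::Z:Z
:Z:ZZ
Z::::
step 1: ::Z::
Z:::Z
Z::::
:ZZ:Z
::Z:Z
:ZZZZ
Z::ZZ
step 2: :Z:::
ZZ::Z
:::Z:
:ZZ:Z
::::Z
:Z:::
Z::::
step 3: :Z::Z
ZZZ:Z
:::Z:
Z:Z:Z
:ZZZ:
Z::::
ZZ:::
step 4: :::ZZ
:ZZ:Z
:::::
Z:::Z
::ZZ:
Z:::Z
:Z::Z
step 5: :Z::Z
Z:Z:Z
:Z:ZZ
:::ZZ
:Z:Z:
ZZZ:Z
:::::
step 6: :Z:ZZ
::Z::
:Z:::
:::::
:Z:::
ZZZZZ
::ZZZ
step 7: ZZ::Z
ZZZZ:
:::::
:::::
:Z:ZZ
:::::
:::::
step 8: :::ZZ
::ZZ:
:ZZ::
:::::
:::::
:::::
Z::::
step 9: ::ZZZ
:Z::Z
:ZZZ:
:::::
:::::
:::::
::::Z
step 10: ::Z:Z
:Z::Z
ZZZZ:
::Z::
:::::
:::::
::::Z
step 11: ::::Z
::::Z
Z::ZZ
::ZZ:
:::::
:::::
:::Z:
step 12: :::ZZ
:::::
Z:Z::
::ZZ:
:::::
:::::
:::::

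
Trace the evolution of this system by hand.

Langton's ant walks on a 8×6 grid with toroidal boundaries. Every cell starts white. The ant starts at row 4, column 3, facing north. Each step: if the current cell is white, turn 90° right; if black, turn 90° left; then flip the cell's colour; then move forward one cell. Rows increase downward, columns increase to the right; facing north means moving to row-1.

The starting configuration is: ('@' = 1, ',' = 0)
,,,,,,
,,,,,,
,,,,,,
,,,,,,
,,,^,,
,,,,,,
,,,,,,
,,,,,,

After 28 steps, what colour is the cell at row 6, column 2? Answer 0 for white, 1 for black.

1

[0] ,,,,,,
,,,,,,
,,,,,,
,,,,,,
,,,^,,
,,,,,,
,,,,,,
,,,,,,
[1] ,,,,,,
,,,,,,
,,,,,,
,,,,,,
,,,@>,
,,,,,,
,,,,,,
,,,,,,
[2] ,,,,,,
,,,,,,
,,,,,,
,,,,,,
,,,@@,
,,,,v,
,,,,,,
,,,,,,
[3] ,,,,,,
,,,,,,
,,,,,,
,,,,,,
,,,@@,
,,,<@,
,,,,,,
,,,,,,
[4] ,,,,,,
,,,,,,
,,,,,,
,,,,,,
,,,^@,
,,,@@,
,,,,,,
,,,,,,
[5] ,,,,,,
,,,,,,
,,,,,,
,,,,,,
,,<,@,
,,,@@,
,,,,,,
,,,,,,
[6] ,,,,,,
,,,,,,
,,,,,,
,,^,,,
,,@,@,
,,,@@,
,,,,,,
,,,,,,
[7] ,,,,,,
,,,,,,
,,,,,,
,,@>,,
,,@,@,
,,,@@,
,,,,,,
,,,,,,
[8] ,,,,,,
,,,,,,
,,,,,,
,,@@,,
,,@v@,
,,,@@,
,,,,,,
,,,,,,
[9] ,,,,,,
,,,,,,
,,,,,,
,,@@,,
,,<@@,
,,,@@,
,,,,,,
,,,,,,
[10] ,,,,,,
,,,,,,
,,,,,,
,,@@,,
,,,@@,
,,v@@,
,,,,,,
,,,,,,
[11] ,,,,,,
,,,,,,
,,,,,,
,,@@,,
,,,@@,
,<@@@,
,,,,,,
,,,,,,
[12] ,,,,,,
,,,,,,
,,,,,,
,,@@,,
,^,@@,
,@@@@,
,,,,,,
,,,,,,
[13] ,,,,,,
,,,,,,
,,,,,,
,,@@,,
,@>@@,
,@@@@,
,,,,,,
,,,,,,
[14] ,,,,,,
,,,,,,
,,,,,,
,,@@,,
,@@@@,
,@v@@,
,,,,,,
,,,,,,
[15] ,,,,,,
,,,,,,
,,,,,,
,,@@,,
,@@@@,
,@,>@,
,,,,,,
,,,,,,
[16] ,,,,,,
,,,,,,
,,,,,,
,,@@,,
,@@^@,
,@,,@,
,,,,,,
,,,,,,
[17] ,,,,,,
,,,,,,
,,,,,,
,,@@,,
,@<,@,
,@,,@,
,,,,,,
,,,,,,
[18] ,,,,,,
,,,,,,
,,,,,,
,,@@,,
,@,,@,
,@v,@,
,,,,,,
,,,,,,
[19] ,,,,,,
,,,,,,
,,,,,,
,,@@,,
,@,,@,
,<@,@,
,,,,,,
,,,,,,
[20] ,,,,,,
,,,,,,
,,,,,,
,,@@,,
,@,,@,
,,@,@,
,v,,,,
,,,,,,
[21] ,,,,,,
,,,,,,
,,,,,,
,,@@,,
,@,,@,
,,@,@,
<@,,,,
,,,,,,
[22] ,,,,,,
,,,,,,
,,,,,,
,,@@,,
,@,,@,
^,@,@,
@@,,,,
,,,,,,
[23] ,,,,,,
,,,,,,
,,,,,,
,,@@,,
,@,,@,
@>@,@,
@@,,,,
,,,,,,
[24] ,,,,,,
,,,,,,
,,,,,,
,,@@,,
,@,,@,
@@@,@,
@v,,,,
,,,,,,
[25] ,,,,,,
,,,,,,
,,,,,,
,,@@,,
,@,,@,
@@@,@,
@,>,,,
,,,,,,
[26] ,,,,,,
,,,,,,
,,,,,,
,,@@,,
,@,,@,
@@@,@,
@,@,,,
,,v,,,
[27] ,,,,,,
,,,,,,
,,,,,,
,,@@,,
,@,,@,
@@@,@,
@,@,,,
,<@,,,
[28] ,,,,,,
,,,,,,
,,,,,,
,,@@,,
,@,,@,
@@@,@,
@^@,,,
,@@,,,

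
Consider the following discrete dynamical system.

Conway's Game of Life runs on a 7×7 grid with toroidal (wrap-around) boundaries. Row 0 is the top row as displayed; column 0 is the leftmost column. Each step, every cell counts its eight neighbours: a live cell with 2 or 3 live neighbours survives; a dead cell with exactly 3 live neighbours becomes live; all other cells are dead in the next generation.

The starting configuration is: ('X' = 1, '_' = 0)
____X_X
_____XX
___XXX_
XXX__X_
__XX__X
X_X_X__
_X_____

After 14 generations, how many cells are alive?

t=0: ____X_X
_____XX
___XXX_
XXX__X_
__XX__X
X_X_X__
_X_____
t=1: X_____X
___X__X
XXXX___
XX___X_
____XXX
X_X____
XX_X_X_
t=2: _XX_XX_
___X__X
___XX__
___X_X_
____XX_
X_XX___
__X____
t=3: _XX_XX_
_______
__XX_X_
___X_X_
__X__XX
_XXXX__
____X__
t=4: ___XXX_
_X___X_
__XX___
___X_X_
_X___XX
_XX_X__
_______
t=5: ____XX_
_____X_
__XX___
___X_XX
XX_X_XX
XXX__X_
__X__X_
t=6: ____XXX
___X_X_
__XX_XX
_X_X_X_
___X___
___X_X_
__XX_X_
t=7: __X___X
__XX___
___X_XX
___X_XX
___X___
___X___
__XX___
t=8: _X_____
__XXXXX
___X_XX
__XX_XX
__XX___
___XX__
__XX___
t=9: _X___X_
X_XX__X
X______
_____XX
_____X_
____X__
__XXX__
t=10: XX___XX
X_X___X
XX___X_
_____XX
____XXX
____XX_
__XXXX_
t=11: _______
__X____
_X___X_
_______
_______
_______
XXXX___
t=12: ___X___
_______
_______
_______
_______
_XX____
_XX____
t=13: __X____
_______
_______
_______
_______
_XX____
_X_X___
t=14: __X____
_______
_______
_______
_______
_XX____
_X_X___

5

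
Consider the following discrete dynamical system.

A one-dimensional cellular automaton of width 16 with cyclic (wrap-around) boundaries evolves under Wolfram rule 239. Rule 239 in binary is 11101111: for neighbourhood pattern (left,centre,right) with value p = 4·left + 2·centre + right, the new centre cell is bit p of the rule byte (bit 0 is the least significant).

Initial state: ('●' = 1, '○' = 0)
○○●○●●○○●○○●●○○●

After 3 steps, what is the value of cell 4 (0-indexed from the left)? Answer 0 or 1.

step 0: ○○●○●●○○●○○●●○○●
step 1: ○●●●●●○●●○●●●○●●
step 2: ●●●●●●●●●●●●●●●●
step 3: ●●●●●●●●●●●●●●●●

1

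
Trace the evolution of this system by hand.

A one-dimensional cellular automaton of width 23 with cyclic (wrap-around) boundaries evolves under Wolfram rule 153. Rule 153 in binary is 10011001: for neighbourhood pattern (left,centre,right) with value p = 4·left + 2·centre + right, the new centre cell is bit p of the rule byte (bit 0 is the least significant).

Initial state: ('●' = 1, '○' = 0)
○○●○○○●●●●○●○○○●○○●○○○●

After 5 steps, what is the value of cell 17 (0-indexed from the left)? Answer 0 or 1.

1

[0] ○○●○○○●●●●○●○○○●○○●○○○●
[1] ●○○●●○●●●○○○●●○○●○○●●○○
[2] ○●○●○○●●○●●○●○●○○●○●○●○
[3] ○○○○●○●○○●○○○○○●○○○○○○●
[4] ●●●○○○○●○○●●●●○○●●●●●○○
[5] ●●○●●●○○●○●●●○●○●●●●○●○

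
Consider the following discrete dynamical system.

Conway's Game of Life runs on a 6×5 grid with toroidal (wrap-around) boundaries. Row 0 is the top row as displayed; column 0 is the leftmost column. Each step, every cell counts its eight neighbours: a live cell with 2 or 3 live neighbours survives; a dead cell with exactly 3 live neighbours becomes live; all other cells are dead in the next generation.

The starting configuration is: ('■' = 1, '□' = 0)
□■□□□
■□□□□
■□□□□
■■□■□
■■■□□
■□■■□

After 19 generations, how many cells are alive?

7

[0] □■□□□
■□□□□
■□□□□
■■□■□
■■■□□
■□■■□
[1] ■■■□■
■■□□□
■□□□□
□□□□□
□□□□□
■□□■■
[2] □□■□□
□□■□□
■■□□□
□□□□□
□□□□■
□□■■□
[3] □■■□□
□□■□□
□■□□□
■□□□□
□□□■□
□□■■□
[4] □■□□□
□□■□□
□■□□□
□□□□□
□□■■■
□■□■□
[5] □■□□□
□■■□□
□□□□□
□□■■□
□□■■■
■■□■■
[6] □□□■■
□■■□□
□■□■□
□□■□■
□□□□□
□■□□□
[7] ■■□■□
■■□□■
■■□■□
□□■■□
□□□□□
□□□□□
[8] □■■□□
□□□■□
□□□■□
□■■■■
□□□□□
□□□□□
[9] □□■□□
□□□■□
□□□□□
□□■■■
□□■■□
□□□□□
[10] □□□□□
□□□□□
□□■□■
□□■□■
□□■□■
□□■■□
[11] □□□□□
□□□□□
□□□□□
■■■□■
□■■□■
□□■■□
[12] □□□□□
□□□□□
■■□□□
□□■□■
□□□□■
□■■■□
[13] □□■□□
□□□□□
■■□□□
□■□■■
■■□□■
□□■■□
[14] □□■■□
□■□□□
■■■□■
□□□■□
□■□□□
■□■■■
[15] ■□□□□
□□□□■
■■■■■
□□□■■
■■□□□
■□□□■
[16] ■□□□□
□□■□□
□■■□□
□□□□□
□■□■□
□□□□■
[17] □□□□□
□□■□□
□■■□□
□■□□□
□□□□□
■□□□■
[18] □□□□□
□■■□□
□■■□□
□■■□□
■□□□□
□□□□□
[19] □□□□□
□■■□□
■□□■□
■□■□□
□■□□□
□□□□□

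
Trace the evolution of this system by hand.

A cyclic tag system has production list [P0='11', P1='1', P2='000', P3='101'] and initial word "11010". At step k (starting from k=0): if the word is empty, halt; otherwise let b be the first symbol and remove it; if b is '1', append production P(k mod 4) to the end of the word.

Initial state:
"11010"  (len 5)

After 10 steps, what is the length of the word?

k=0  "11010"  (len 5)
k=1  "101011"  (len 6)
k=2  "010111"  (len 6)
k=3  "10111"  (len 5)
k=4  "0111101"  (len 7)
k=5  "111101"  (len 6)
k=6  "111011"  (len 6)
k=7  "11011000"  (len 8)
k=8  "1011000101"  (len 10)
k=9  "01100010111"  (len 11)
k=10  "1100010111"  (len 10)

10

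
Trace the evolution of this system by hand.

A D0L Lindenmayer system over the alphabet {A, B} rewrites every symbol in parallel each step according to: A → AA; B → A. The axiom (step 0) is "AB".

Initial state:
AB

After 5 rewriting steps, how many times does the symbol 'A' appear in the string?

48

[0] AB
[1] AAA
[2] AAAAAA
[3] AAAAAAAAAAAA
[4] AAAAAAAAAAAAAAAAAAAAAAAA
[5] AAAAAAAAAAAAAAAAAAAAAAAAAAAAAAAAAAAAAAAAAAAAAAAA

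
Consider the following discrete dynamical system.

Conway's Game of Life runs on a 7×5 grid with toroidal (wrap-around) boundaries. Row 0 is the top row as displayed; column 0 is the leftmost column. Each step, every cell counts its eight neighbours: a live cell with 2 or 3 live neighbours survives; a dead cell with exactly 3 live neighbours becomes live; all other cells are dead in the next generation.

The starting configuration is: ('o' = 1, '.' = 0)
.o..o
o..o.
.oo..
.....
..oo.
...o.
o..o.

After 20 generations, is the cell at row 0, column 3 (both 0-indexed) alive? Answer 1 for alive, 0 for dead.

t=0: .o..o
o..o.
.oo..
.....
..oo.
...o.
o..o.
t=1: .ooo.
o..oo
.oo..
.o.o.
..oo.
...o.
o.oo.
t=2: .....
o...o
.o...
.o.o.
...oo
.o...
.....
t=3: .....
o....
.oo.o
o..oo
o..oo
.....
.....
t=4: .....
oo...
.oo..
.....
o..o.
....o
.....
t=5: .....
ooo..
ooo..
.oo..
....o
....o
.....
t=6: .o...
o.o..
...o.
..oo.
o..o.
.....
.....
t=7: .o...
.oo..
.o.oo
..oo.
..ooo
.....
.....
t=8: .oo..
.o.o.
oo..o
oo...
..o.o
...o.
.....
t=9: .oo..
...oo
....o
..oo.
ooooo
...o.
..o..
t=10: .oo..
o.ooo
..o.o
.....
oo...
o....
.ooo.
t=11: .....
o...o
ooo.o
oo...
oo...
o...o
o..o.
t=12: o....
...oo
..oo.
.....
.....
.....
o....
t=13: o....
..ooo
..ooo
.....
.....
.....
.....
t=14: ...oo
ooo..
..o.o
...o.
.....
.....
.....
t=15: ooooo
ooo..
o.o.o
...o.
.....
.....
.....
t=16: ...oo
.....
o.o.o
...oo
.....
.....
ooooo
t=17: .o...
o....
o...o
o..oo
.....
ooooo
ooo..
t=18: ..o..
oo..o
.o.o.
o..o.
.....
...oo
.....
t=19: oo...
oo.oo
.o.o.
..o.o
...o.
.....
...o.
t=20: .o.o.
...o.
.o...
..o.o
...o.
.....
.....

1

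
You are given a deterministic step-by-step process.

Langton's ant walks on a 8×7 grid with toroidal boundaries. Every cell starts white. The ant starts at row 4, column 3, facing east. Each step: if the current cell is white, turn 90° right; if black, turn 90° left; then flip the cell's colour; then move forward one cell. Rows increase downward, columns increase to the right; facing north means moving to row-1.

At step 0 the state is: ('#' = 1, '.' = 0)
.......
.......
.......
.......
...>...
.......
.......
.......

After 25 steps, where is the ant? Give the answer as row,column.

3,1

0) .......
.......
.......
.......
...>...
.......
.......
.......
1) .......
.......
.......
.......
...#...
...v...
.......
.......
2) .......
.......
.......
.......
...#...
..<#...
.......
.......
3) .......
.......
.......
.......
..^#...
..##...
.......
.......
4) .......
.......
.......
.......
..#>...
..##...
.......
.......
5) .......
.......
.......
...^...
..#....
..##...
.......
.......
6) .......
.......
.......
...#>..
..#....
..##...
.......
.......
7) .......
.......
.......
...##..
..#.v..
..##...
.......
.......
8) .......
.......
.......
...##..
..#<#..
..##...
.......
.......
9) .......
.......
.......
...^#..
..###..
..##...
.......
.......
10) .......
.......
.......
..<.#..
..###..
..##...
.......
.......
11) .......
.......
..^....
..#.#..
..###..
..##...
.......
.......
12) .......
.......
..#>...
..#.#..
..###..
..##...
.......
.......
13) .......
.......
..##...
..#v#..
..###..
..##...
.......
.......
14) .......
.......
..##...
..<##..
..###..
..##...
.......
.......
15) .......
.......
..##...
...##..
..v##..
..##...
.......
.......
16) .......
.......
..##...
...##..
...>#..
..##...
.......
.......
17) .......
.......
..##...
...^#..
....#..
..##...
.......
.......
18) .......
.......
..##...
..<.#..
....#..
..##...
.......
.......
19) .......
.......
..^#...
..#.#..
....#..
..##...
.......
.......
20) .......
.......
.<.#...
..#.#..
....#..
..##...
.......
.......
21) .......
.^.....
.#.#...
..#.#..
....#..
..##...
.......
.......
22) .......
.#>....
.#.#...
..#.#..
....#..
..##...
.......
.......
23) .......
.##....
.#v#...
..#.#..
....#..
..##...
.......
.......
24) .......
.##....
.<##...
..#.#..
....#..
..##...
.......
.......
25) .......
.##....
..##...
.v#.#..
....#..
..##...
.......
.......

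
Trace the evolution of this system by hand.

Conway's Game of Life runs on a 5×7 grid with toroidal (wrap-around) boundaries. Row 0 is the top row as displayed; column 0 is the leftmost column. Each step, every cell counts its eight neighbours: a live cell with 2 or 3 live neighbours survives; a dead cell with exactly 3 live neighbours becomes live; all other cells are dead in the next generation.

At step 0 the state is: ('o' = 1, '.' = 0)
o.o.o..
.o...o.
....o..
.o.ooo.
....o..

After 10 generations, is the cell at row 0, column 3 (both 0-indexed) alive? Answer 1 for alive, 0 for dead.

k=0  o.o.o..
.o...o.
....o..
.o.ooo.
....o..
k=1  .o.ooo.
.o.ooo.
..oo...
...o.o.
.oo....
k=2  oo...o.
.o...o.
.....o.
.o.oo..
.o...o.
k=3  ooo.oo.
oo..oo.
..o..o.
..o.oo.
.o...oo
k=4  ..oo...
o......
..o....
.oooo..
.......
k=5  .......
.ooo...
..o....
.ooo...
.o..o..
k=6  .o.o...
.ooo...
.......
.o.o...
.o.o...
k=7  oo.oo..
.o.o...
.o.o...
.......
oo.oo..
k=8  .......
.o.o...
.......
oo.oo..
oo.oo..
k=9  oo.oo..
.......
oo.oo..
oo.oo..
oo.oo..
k=10  oo.oo..
.......
oo.oo..
.....oo
.....oo

1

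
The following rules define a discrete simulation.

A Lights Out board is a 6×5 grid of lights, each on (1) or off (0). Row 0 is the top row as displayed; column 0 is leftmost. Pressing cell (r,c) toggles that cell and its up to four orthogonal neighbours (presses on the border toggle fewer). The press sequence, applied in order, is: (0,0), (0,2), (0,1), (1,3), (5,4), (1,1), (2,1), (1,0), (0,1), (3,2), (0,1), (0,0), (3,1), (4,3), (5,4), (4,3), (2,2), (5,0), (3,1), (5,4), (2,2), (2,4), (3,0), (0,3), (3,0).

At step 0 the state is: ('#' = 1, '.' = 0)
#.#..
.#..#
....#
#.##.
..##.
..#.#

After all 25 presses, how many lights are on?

16

k=0  #.#..
.#..#
....#
#.##.
..##.
..#.#
k=1  .##..
##..#
....#
#.##.
..##.
..#.#
k=2  ...#.
###.#
....#
#.##.
..##.
..#.#
k=3  ####.
#.#.#
....#
#.##.
..##.
..#.#
k=4  ###..
#..#.
...##
#.##.
..##.
..#.#
k=5  ###..
#..#.
...##
#.##.
..###
..##.
k=6  #.#..
.###.
.#.##
#.##.
..###
..##.
k=7  #.#..
..##.
#.###
####.
..###
..##.
k=8  ..#..
####.
..###
####.
..###
..##.
k=9  ##...
#.##.
..###
####.
..###
..##.
k=10  ##...
#.##.
...##
#....
...##
..##.
k=11  ..#..
####.
...##
#....
...##
..##.
k=12  ###..
.###.
...##
#....
...##
..##.
k=13  ###..
.###.
.#.##
.##..
.#.##
..##.
k=14  ###..
.###.
.#.##
.###.
.##..
..#..
k=15  ###..
.###.
.#.##
.###.
.##.#
..###
k=16  ###..
.###.
.#.##
.##..
.#.#.
..#.#
k=17  ###..
.#.#.
..#.#
.#...
.#.#.
..#.#
k=18  ###..
.#.#.
..#.#
.#...
##.#.
###.#
k=19  ###..
.#.#.
.##.#
#.#..
#..#.
###.#
k=20  ###..
.#.#.
.##.#
#.#..
#..##
####.
k=21  ###..
.###.
...##
#....
#..##
####.
k=22  ###..
.####
.....
#...#
#..##
####.
k=23  ###..
.####
#....
.#..#
...##
####.
k=24  ##.##
.##.#
#....
.#..#
...##
####.
k=25  ##.##
.##.#
.....
#...#
#..##
####.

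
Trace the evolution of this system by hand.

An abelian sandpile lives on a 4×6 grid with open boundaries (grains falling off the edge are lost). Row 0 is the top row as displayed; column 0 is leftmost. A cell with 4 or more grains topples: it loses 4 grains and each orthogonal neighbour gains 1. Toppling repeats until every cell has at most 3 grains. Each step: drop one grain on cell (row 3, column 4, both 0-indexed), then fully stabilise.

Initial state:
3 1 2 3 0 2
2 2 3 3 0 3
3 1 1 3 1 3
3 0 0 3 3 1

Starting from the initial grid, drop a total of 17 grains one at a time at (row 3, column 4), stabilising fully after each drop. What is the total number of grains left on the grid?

0) 3 1 2 3 0 2
2 2 3 3 0 3
3 1 1 3 1 3
3 0 0 3 3 1
1) 3 2 0 1 1 2
2 3 1 2 1 3
3 1 3 1 3 3
3 0 1 1 1 2
2) 3 2 0 1 1 2
2 3 1 2 1 3
3 1 3 1 3 3
3 0 1 1 2 2
3) 3 2 0 1 1 2
2 3 1 2 1 3
3 1 3 1 3 3
3 0 1 1 3 2
4) 3 2 0 1 1 3
2 3 1 2 3 0
3 1 3 2 1 2
3 0 1 2 2 0
5) 3 2 0 1 1 3
2 3 1 2 3 0
3 1 3 2 1 2
3 0 1 2 3 0
6) 3 2 0 1 1 3
2 3 1 2 3 0
3 1 3 2 2 2
3 0 1 3 0 1
7) 3 2 0 1 1 3
2 3 1 2 3 0
3 1 3 2 2 2
3 0 1 3 1 1
8) 3 2 0 1 1 3
2 3 1 2 3 0
3 1 3 2 2 2
3 0 1 3 2 1
9) 3 2 0 1 1 3
2 3 1 2 3 0
3 1 3 2 2 2
3 0 1 3 3 1
10) 3 2 0 1 1 3
2 3 1 2 3 0
3 1 3 3 3 2
3 0 2 0 1 2
11) 3 2 0 1 1 3
2 3 1 2 3 0
3 1 3 3 3 2
3 0 2 0 2 2
12) 3 2 0 1 1 3
2 3 1 2 3 0
3 1 3 3 3 2
3 0 2 0 3 2
13) 3 2 0 2 2 3
2 3 3 0 1 1
3 2 0 2 2 3
3 0 3 2 1 3
14) 3 2 0 2 2 3
2 3 3 0 1 1
3 2 0 2 2 3
3 0 3 2 2 3
15) 3 2 0 2 2 3
2 3 3 0 1 1
3 2 0 2 2 3
3 0 3 2 3 3
16) 3 2 0 2 2 3
2 3 3 0 2 2
3 2 0 3 0 1
3 0 3 3 2 1
17) 3 2 0 2 2 3
2 3 3 0 2 2
3 2 0 3 0 1
3 0 3 3 3 1

46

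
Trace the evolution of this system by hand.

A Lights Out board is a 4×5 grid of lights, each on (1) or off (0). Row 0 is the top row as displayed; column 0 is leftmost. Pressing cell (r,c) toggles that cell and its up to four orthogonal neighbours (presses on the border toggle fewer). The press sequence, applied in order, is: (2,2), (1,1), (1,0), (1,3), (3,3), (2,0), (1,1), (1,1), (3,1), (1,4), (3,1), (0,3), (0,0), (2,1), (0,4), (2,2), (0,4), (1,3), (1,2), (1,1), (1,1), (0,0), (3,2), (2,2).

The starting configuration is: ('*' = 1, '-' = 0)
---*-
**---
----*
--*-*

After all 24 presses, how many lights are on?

8

k=0  ---*-
**---
----*
--*-*
k=1  ---*-
***--
-****
----*
k=2  -*-*-
-----
--***
----*
k=3  **-*-
**---
*-***
----*
k=4  **---
*****
*-*-*
----*
k=5  **---
*****
*-***
--**-
k=6  **---
-****
-****
*-**-
k=7  *----
*--**
--***
*-**-
k=8  **---
-****
-****
*-**-
k=9  **---
-****
--***
-*-*-
k=10  **--*
-**--
--**-
-*-*-
k=11  **--*
-**--
-***-
*-**-
k=12  ****-
-***-
-***-
*-**-
k=13  --**-
****-
-***-
*-**-
k=14  --**-
*-**-
*--*-
****-
k=15  --*-*
*-***
*--*-
****-
k=16  --*-*
*--**
***--
**-*-
k=17  --**-
*--*-
***--
**-*-
k=18  --*--
*-*-*
****-
**-*-
k=19  -----
**-**
**-*-
**-*-
k=20  -*---
--***
*--*-
**-*-
k=21  -----
**-**
**-*-
**-*-
k=22  **---
-*-**
**-*-
**-*-
k=23  **---
-*-**
****-
*-*--
k=24  **---
-****
*----
*----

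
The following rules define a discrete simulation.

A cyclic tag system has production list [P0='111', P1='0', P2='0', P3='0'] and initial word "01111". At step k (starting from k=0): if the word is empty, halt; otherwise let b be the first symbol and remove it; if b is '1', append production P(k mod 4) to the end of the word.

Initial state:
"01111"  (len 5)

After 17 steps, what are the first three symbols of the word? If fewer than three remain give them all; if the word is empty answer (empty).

0) "01111"  (len 5)
1) "1111"  (len 4)
2) "1110"  (len 4)
3) "1100"  (len 4)
4) "1000"  (len 4)
5) "000111"  (len 6)
6) "00111"  (len 5)
7) "0111"  (len 4)
8) "111"  (len 3)
9) "11111"  (len 5)
10) "11110"  (len 5)
11) "11100"  (len 5)
12) "11000"  (len 5)
13) "1000111"  (len 7)
14) "0001110"  (len 7)
15) "001110"  (len 6)
16) "01110"  (len 5)
17) "1110"  (len 4)

111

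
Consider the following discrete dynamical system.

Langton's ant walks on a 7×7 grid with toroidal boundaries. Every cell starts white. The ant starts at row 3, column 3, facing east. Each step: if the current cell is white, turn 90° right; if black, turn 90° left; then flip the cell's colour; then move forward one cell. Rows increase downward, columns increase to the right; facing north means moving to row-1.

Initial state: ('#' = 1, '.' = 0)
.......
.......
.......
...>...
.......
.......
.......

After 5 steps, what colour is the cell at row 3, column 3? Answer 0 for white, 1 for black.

step 0: .......
.......
.......
...>...
.......
.......
.......
step 1: .......
.......
.......
...#...
...v...
.......
.......
step 2: .......
.......
.......
...#...
..<#...
.......
.......
step 3: .......
.......
.......
..^#...
..##...
.......
.......
step 4: .......
.......
.......
..#>...
..##...
.......
.......
step 5: .......
.......
...^...
..#....
..##...
.......
.......

0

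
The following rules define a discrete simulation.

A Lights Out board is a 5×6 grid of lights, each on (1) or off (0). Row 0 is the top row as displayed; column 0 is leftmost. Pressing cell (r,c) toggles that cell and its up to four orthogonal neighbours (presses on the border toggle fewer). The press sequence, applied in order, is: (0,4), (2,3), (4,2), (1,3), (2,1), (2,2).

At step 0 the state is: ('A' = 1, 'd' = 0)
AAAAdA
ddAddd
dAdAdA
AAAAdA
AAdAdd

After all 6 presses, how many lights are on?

17

k=0  AAAAdA
ddAddd
dAdAdA
AAAAdA
AAdAdd
k=1  AAAdAd
ddAdAd
dAdAdA
AAAAdA
AAdAdd
k=2  AAAdAd
ddAAAd
dAAdAA
AAAddA
AAdAdd
k=3  AAAdAd
ddAAAd
dAAdAA
AAdddA
AdAddd
k=4  AAAAAd
dddddd
dAAAAA
AAdddA
AdAddd
k=5  AAAAAd
dAdddd
AddAAA
AddddA
AdAddd
k=6  AAAAAd
dAAddd
AAAdAA
AdAddA
AdAddd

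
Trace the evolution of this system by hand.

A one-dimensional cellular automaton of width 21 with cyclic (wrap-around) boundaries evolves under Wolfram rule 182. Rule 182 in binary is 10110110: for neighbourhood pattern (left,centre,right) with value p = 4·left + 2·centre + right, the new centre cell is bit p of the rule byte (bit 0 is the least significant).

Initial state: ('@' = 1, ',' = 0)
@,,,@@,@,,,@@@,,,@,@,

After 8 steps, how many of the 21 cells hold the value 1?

15

step 0: @,,,@@,@,,,@@@,,,@,@,
step 1: @@,@,,@@@,@,@,@,@@@@@
step 2: @,@@@@,@,@@@@@@@,@@@@
step 3: ,@,@@,@@@,@@@@@,@,@@@
step 4: @@@,,@,@,@,@@@,@@@,@,
step 5: ,@,@@@@@@@@,@,@,@,@@@
step 6: @@@,@@@@@@,@@@@@@@,@,
step 7: ,@,@,@@@@,@,@@@@@,@@@
step 8: @@@@@,@@,@@@,@@@,@,@,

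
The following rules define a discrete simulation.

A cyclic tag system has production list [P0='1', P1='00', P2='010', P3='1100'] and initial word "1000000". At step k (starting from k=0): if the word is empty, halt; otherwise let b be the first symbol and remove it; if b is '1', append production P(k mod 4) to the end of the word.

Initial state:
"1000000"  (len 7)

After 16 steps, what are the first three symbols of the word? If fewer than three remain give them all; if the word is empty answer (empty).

step 0: "1000000"  (len 7)
step 1: "0000001"  (len 7)
step 2: "000001"  (len 6)
step 3: "00001"  (len 5)
step 4: "0001"  (len 4)
step 5: "001"  (len 3)
step 6: "01"  (len 2)
step 7: "1"  (len 1)
step 8: "1100"  (len 4)
step 9: "1001"  (len 4)
step 10: "00100"  (len 5)
step 11: "0100"  (len 4)
step 12: "100"  (len 3)
step 13: "001"  (len 3)
step 14: "01"  (len 2)
step 15: "1"  (len 1)
step 16: "1100"  (len 4)

110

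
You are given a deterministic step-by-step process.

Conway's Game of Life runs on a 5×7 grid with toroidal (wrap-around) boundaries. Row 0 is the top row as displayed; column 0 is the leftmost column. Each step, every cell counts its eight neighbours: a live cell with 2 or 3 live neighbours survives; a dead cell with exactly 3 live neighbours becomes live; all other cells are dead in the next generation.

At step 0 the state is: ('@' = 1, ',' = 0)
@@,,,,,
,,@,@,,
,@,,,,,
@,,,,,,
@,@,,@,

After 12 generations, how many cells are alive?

4

gen 0: @@,,,,,
,,@,@,,
,@,,,,,
@,,,,,,
@,@,,@,
gen 1: @,@@,,@
@,@,,,,
,@,,,,,
@,,,,,@
@,,,,,,
gen 2: @,@@,,@
@,@@,,@
,@,,,,@
@@,,,,@
,,,,,,,
gen 3: @,@@,,@
,,,@,@,
,,,,,@,
,@,,,,@
,,@,,,,
gen 4: ,@@@@,@
,,@@,@,
,,,,@@@
,,,,,,,
,,@@,,@
gen 5: @@,,,,@
@@,,,,,
,,,@@@@
,,,@@,@
@@,,@@,
gen 6: ,,@,,@,
,@@,@,,
,,@@,,@
,,@,,,,
,@@@@,,
gen 7: ,,,,,@,
,@,,@@,
,,,,,,,
,,,,@,,
,@,,@,,
gen 8: ,,,,,@,
,,,,@@,
,,,,@@,
,,,,,,,
,,,,@@,
gen 9: ,,,,,,@
,,,,,,@
,,,,@@,
,,,,,,,
,,,,@@,
gen 10: ,,,,,,@
,,,,,,@
,,,,,@,
,,,,,,,
,,,,,@,
gen 11: ,,,,,@@
,,,,,@@
,,,,,,,
,,,,,,,
,,,,,,,
gen 12: ,,,,,@@
,,,,,@@
,,,,,,,
,,,,,,,
,,,,,,,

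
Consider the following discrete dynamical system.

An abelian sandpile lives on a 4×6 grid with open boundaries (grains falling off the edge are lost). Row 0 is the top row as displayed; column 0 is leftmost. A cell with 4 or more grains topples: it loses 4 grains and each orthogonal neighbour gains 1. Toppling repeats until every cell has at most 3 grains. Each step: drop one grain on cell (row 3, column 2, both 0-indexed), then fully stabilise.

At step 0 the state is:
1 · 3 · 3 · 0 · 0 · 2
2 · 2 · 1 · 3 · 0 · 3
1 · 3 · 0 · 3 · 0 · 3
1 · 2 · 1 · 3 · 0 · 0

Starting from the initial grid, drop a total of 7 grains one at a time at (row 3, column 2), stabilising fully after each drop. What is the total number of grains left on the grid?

40

0) 1 · 3 · 3 · 0 · 0 · 2
2 · 2 · 1 · 3 · 0 · 3
1 · 3 · 0 · 3 · 0 · 3
1 · 2 · 1 · 3 · 0 · 0
1) 1 · 3 · 3 · 0 · 0 · 2
2 · 2 · 1 · 3 · 0 · 3
1 · 3 · 0 · 3 · 0 · 3
1 · 2 · 2 · 3 · 0 · 0
2) 1 · 3 · 3 · 0 · 0 · 2
2 · 2 · 1 · 3 · 0 · 3
1 · 3 · 0 · 3 · 0 · 3
1 · 2 · 3 · 3 · 0 · 0
3) 1 · 3 · 3 · 1 · 0 · 2
2 · 2 · 2 · 0 · 1 · 3
1 · 3 · 2 · 1 · 1 · 3
1 · 3 · 1 · 1 · 1 · 0
4) 1 · 3 · 3 · 1 · 0 · 2
2 · 2 · 2 · 0 · 1 · 3
1 · 3 · 2 · 1 · 1 · 3
1 · 3 · 2 · 1 · 1 · 0
5) 1 · 3 · 3 · 1 · 0 · 2
2 · 2 · 2 · 0 · 1 · 3
1 · 3 · 2 · 1 · 1 · 3
1 · 3 · 3 · 1 · 1 · 0
6) 1 · 3 · 3 · 1 · 0 · 2
2 · 3 · 3 · 0 · 1 · 3
2 · 1 · 0 · 2 · 1 · 3
2 · 1 · 2 · 2 · 1 · 0
7) 1 · 3 · 3 · 1 · 0 · 2
2 · 3 · 3 · 0 · 1 · 3
2 · 1 · 0 · 2 · 1 · 3
2 · 1 · 3 · 2 · 1 · 0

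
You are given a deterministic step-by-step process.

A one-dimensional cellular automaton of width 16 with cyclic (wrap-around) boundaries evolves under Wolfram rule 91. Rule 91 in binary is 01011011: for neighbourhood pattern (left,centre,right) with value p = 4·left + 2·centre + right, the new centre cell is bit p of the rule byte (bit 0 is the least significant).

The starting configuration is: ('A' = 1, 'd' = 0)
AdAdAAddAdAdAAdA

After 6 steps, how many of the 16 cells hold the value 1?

11

0) AdAdAAddAdAdAAdA
1) AdddAAAAddddAAdA
2) AAAAAddAAAAAAAdA
3) ddddAAAAdddddAdA
4) AAAAAddAAAAAAddd
5) AdddAAAAddddAAAA
6) AAAAAddAAAAAAddd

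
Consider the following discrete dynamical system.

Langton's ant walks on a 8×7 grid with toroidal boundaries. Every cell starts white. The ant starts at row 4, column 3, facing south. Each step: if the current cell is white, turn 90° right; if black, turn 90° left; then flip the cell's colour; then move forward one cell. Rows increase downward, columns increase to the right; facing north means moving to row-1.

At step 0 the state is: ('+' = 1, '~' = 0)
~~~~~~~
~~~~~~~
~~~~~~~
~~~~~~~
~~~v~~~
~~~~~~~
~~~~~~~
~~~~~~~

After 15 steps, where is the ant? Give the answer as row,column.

3,3

step 0: ~~~~~~~
~~~~~~~
~~~~~~~
~~~~~~~
~~~v~~~
~~~~~~~
~~~~~~~
~~~~~~~
step 1: ~~~~~~~
~~~~~~~
~~~~~~~
~~~~~~~
~~<+~~~
~~~~~~~
~~~~~~~
~~~~~~~
step 2: ~~~~~~~
~~~~~~~
~~~~~~~
~~^~~~~
~~++~~~
~~~~~~~
~~~~~~~
~~~~~~~
step 3: ~~~~~~~
~~~~~~~
~~~~~~~
~~+>~~~
~~++~~~
~~~~~~~
~~~~~~~
~~~~~~~
step 4: ~~~~~~~
~~~~~~~
~~~~~~~
~~++~~~
~~+v~~~
~~~~~~~
~~~~~~~
~~~~~~~
step 5: ~~~~~~~
~~~~~~~
~~~~~~~
~~++~~~
~~+~>~~
~~~~~~~
~~~~~~~
~~~~~~~
step 6: ~~~~~~~
~~~~~~~
~~~~~~~
~~++~~~
~~+~+~~
~~~~v~~
~~~~~~~
~~~~~~~
step 7: ~~~~~~~
~~~~~~~
~~~~~~~
~~++~~~
~~+~+~~
~~~<+~~
~~~~~~~
~~~~~~~
step 8: ~~~~~~~
~~~~~~~
~~~~~~~
~~++~~~
~~+^+~~
~~~++~~
~~~~~~~
~~~~~~~
step 9: ~~~~~~~
~~~~~~~
~~~~~~~
~~++~~~
~~++>~~
~~~++~~
~~~~~~~
~~~~~~~
step 10: ~~~~~~~
~~~~~~~
~~~~~~~
~~++^~~
~~++~~~
~~~++~~
~~~~~~~
~~~~~~~
step 11: ~~~~~~~
~~~~~~~
~~~~~~~
~~+++>~
~~++~~~
~~~++~~
~~~~~~~
~~~~~~~
step 12: ~~~~~~~
~~~~~~~
~~~~~~~
~~++++~
~~++~v~
~~~++~~
~~~~~~~
~~~~~~~
step 13: ~~~~~~~
~~~~~~~
~~~~~~~
~~++++~
~~++<+~
~~~++~~
~~~~~~~
~~~~~~~
step 14: ~~~~~~~
~~~~~~~
~~~~~~~
~~++^+~
~~++++~
~~~++~~
~~~~~~~
~~~~~~~
step 15: ~~~~~~~
~~~~~~~
~~~~~~~
~~+<~+~
~~++++~
~~~++~~
~~~~~~~
~~~~~~~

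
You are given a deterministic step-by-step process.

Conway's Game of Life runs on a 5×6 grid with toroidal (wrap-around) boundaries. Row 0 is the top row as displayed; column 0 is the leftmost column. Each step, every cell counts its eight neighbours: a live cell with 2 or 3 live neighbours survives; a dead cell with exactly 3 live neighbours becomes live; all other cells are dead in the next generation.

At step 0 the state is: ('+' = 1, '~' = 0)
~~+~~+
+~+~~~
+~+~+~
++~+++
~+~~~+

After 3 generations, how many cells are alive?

9

step 0: ~~+~~+
+~+~~~
+~+~+~
++~+++
~+~~~+
step 1: ~~+~~+
+~+~~~
~~+~+~
~~~+~~
~+~+~~
step 2: +~++~~
~~+~~+
~++~~~
~~~++~
~~~++~
step 3: ~++~~+
+~~~~~
~++~+~
~~~~+~
~~~~~+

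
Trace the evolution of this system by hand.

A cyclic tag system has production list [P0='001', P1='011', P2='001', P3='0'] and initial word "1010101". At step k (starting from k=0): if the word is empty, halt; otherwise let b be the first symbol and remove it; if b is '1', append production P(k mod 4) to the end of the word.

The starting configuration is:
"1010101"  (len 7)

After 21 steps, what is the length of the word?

[0] "1010101"  (len 7)
[1] "010101001"  (len 9)
[2] "10101001"  (len 8)
[3] "0101001001"  (len 10)
[4] "101001001"  (len 9)
[5] "01001001001"  (len 11)
[6] "1001001001"  (len 10)
[7] "001001001001"  (len 12)
[8] "01001001001"  (len 11)
[9] "1001001001"  (len 10)
[10] "001001001011"  (len 12)
[11] "01001001011"  (len 11)
[12] "1001001011"  (len 10)
[13] "001001011001"  (len 12)
[14] "01001011001"  (len 11)
[15] "1001011001"  (len 10)
[16] "0010110010"  (len 10)
[17] "010110010"  (len 9)
[18] "10110010"  (len 8)
[19] "0110010001"  (len 10)
[20] "110010001"  (len 9)
[21] "10010001001"  (len 11)

11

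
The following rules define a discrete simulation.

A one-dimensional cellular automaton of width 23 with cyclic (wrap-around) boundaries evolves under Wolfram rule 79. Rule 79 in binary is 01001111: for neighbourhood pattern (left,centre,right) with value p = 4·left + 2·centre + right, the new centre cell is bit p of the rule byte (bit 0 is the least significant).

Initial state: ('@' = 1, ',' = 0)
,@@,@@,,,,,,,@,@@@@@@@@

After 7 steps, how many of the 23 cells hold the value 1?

0) ,@@,@@,,,,,,,@,@@@@@@@@
1) ,@@,@@,@@@@@@@,@,,,,,,@
2) ,@@,@@,@,,,,,@,@,@@@@@@
3) ,@@,@@,@,@@@@@,@,@,,,,@
4) ,@@,@@,@,@,,,@,@,@,@@@@
5) ,@@,@@,@,@,@@@,@,@,@,,@
6) ,@@,@@,@,@,@,@,@,@,@,@@
7) ,@@,@@,@,@,@,@,@,@,@,@@

13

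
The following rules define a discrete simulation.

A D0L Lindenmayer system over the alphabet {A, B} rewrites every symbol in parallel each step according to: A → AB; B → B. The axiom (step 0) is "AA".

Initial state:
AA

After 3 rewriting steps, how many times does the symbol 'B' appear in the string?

6

[0] AA
[1] ABAB
[2] ABBABB
[3] ABBBABBB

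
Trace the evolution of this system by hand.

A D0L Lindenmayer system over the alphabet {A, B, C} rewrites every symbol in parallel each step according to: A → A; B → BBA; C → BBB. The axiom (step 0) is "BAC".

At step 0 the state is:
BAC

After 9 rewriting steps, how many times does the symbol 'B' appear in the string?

1280

step 0: BAC
step 1: BBAABBB
step 2: BBABBAAABBABBABBA
step 3: BBABBAABBABBAAAABBABBAABBABBAABBABBAA
step 4: BBABBAABBABBAAABBABBAABBABBAAAAABBABBAABBABBAAABBABBAABBABBAAABBABBAABBABBAAA
step 5: BBABBAABBABBAAABBABBAABBABBAAAABBABBAABBABBAAABBABBAABBABB…BAABBABBAAABBABBAABBABBAAAABBABBAABBABBAAABBABBAABBABBAAAA  (len 157)
step 6: BBABBAABBABBAAABBABBAABBABBAAAABBABBAABBABBAAABBABBAABBABB…AABBABBAAABBABBAABBABBAAAABBABBAABBABBAAABBABBAABBABBAAAAA  (len 317)
step 7: BBABBAABBABBAAABBABBAABBABBAAAABBABBAABBABBAAABBABBAABBABB…ABBABBAAABBABBAABBABBAAAABBABBAABBABBAAABBABBAABBABBAAAAAA  (len 637)
step 8: BBABBAABBABBAAABBABBAABBABBAAAABBABBAABBABBAAABBABBAABBABB…BBABBAAABBABBAABBABBAAAABBABBAABBABBAAABBABBAABBABBAAAAAAA  (len 1277)
step 9: BBABBAABBABBAAABBABBAABBABBAAAABBABBAABBABBAAABBABBAABBABB…BABBAAABBABBAABBABBAAAABBABBAABBABBAAABBABBAABBABBAAAAAAAA  (len 2557)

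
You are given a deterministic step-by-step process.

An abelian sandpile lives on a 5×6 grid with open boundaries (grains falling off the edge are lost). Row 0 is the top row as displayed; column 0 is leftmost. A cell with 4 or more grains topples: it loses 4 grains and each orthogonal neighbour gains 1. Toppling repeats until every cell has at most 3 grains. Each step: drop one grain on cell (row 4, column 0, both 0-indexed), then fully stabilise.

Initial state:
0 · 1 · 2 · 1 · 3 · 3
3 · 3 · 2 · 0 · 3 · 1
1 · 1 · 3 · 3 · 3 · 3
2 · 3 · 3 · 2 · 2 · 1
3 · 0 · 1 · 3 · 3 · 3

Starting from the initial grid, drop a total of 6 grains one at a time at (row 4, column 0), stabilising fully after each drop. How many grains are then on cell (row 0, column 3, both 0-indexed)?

2

[0] 0 · 1 · 2 · 1 · 3 · 3
3 · 3 · 2 · 0 · 3 · 1
1 · 1 · 3 · 3 · 3 · 3
2 · 3 · 3 · 2 · 2 · 1
3 · 0 · 1 · 3 · 3 · 3
[1] 0 · 1 · 2 · 1 · 3 · 3
3 · 3 · 2 · 0 · 3 · 1
1 · 1 · 3 · 3 · 3 · 3
3 · 3 · 3 · 2 · 2 · 1
0 · 1 · 1 · 3 · 3 · 3
[2] 0 · 1 · 2 · 1 · 3 · 3
3 · 3 · 2 · 0 · 3 · 1
1 · 1 · 3 · 3 · 3 · 3
3 · 3 · 3 · 2 · 2 · 1
1 · 1 · 1 · 3 · 3 · 3
[3] 0 · 1 · 2 · 1 · 3 · 3
3 · 3 · 2 · 0 · 3 · 1
1 · 1 · 3 · 3 · 3 · 3
3 · 3 · 3 · 2 · 2 · 1
2 · 1 · 1 · 3 · 3 · 3
[4] 0 · 1 · 2 · 1 · 3 · 3
3 · 3 · 2 · 0 · 3 · 1
1 · 1 · 3 · 3 · 3 · 3
3 · 3 · 3 · 2 · 2 · 1
3 · 1 · 1 · 3 · 3 · 3
[5] 0 · 1 · 2 · 2 · 1 · 1
3 · 3 · 3 · 2 · 2 · 0
2 · 3 · 1 · 2 · 3 · 2
1 · 1 · 2 · 2 · 2 · 0
1 · 3 · 3 · 1 · 2 · 1
[6] 0 · 1 · 2 · 2 · 1 · 1
3 · 3 · 3 · 2 · 2 · 0
2 · 3 · 1 · 2 · 3 · 2
1 · 1 · 2 · 2 · 2 · 0
2 · 3 · 3 · 1 · 2 · 1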